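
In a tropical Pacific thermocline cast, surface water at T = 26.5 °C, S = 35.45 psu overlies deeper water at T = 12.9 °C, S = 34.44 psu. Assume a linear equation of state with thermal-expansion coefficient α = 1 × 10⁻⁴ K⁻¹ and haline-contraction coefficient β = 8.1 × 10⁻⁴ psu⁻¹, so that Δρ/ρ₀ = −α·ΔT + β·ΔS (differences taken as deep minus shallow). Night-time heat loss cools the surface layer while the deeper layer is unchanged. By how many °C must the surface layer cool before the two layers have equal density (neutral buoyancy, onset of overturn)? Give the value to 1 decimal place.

Neutral buoyancy requires Δρ = 0, i.e. −α(T_deep − T_surf′) + β(S_deep − S_surf) = 0.
T_surf′ = T_deep − (β/α)·ΔS = 12.9 − (8.1 × 10⁻⁴/1 × 10⁻⁴)·(-1.01) = 21.081 °C.
Cooling required: 26.5 − (21.081) = 5.419 °C.

5.4 °C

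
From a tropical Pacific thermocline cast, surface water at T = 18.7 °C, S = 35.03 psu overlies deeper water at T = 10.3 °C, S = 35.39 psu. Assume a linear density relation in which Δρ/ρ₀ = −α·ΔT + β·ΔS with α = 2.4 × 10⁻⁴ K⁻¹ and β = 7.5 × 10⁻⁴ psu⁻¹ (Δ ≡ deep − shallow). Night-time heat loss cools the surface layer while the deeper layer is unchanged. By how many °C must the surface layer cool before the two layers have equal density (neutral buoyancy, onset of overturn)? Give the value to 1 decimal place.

9.5 °C

Neutral buoyancy requires Δρ = 0, i.e. −α(T_deep − T_surf′) + β(S_deep − S_surf) = 0.
T_surf′ = T_deep − (β/α)·ΔS = 10.3 − (7.5 × 10⁻⁴/2.4 × 10⁻⁴)·(+0.36) = 9.175 °C.
Cooling required: 18.7 − (9.175) = 9.525 °C.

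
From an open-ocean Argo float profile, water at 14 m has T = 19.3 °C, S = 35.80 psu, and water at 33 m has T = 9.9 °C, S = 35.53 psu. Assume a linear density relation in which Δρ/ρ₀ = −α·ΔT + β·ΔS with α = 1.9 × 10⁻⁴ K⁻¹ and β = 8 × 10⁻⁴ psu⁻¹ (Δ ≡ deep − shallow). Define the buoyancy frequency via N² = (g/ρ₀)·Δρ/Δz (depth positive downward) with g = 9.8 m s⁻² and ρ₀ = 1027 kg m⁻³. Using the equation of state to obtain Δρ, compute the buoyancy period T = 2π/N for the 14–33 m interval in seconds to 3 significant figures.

ΔT = -9.4 K, ΔS = -0.27 psu (deep − shallow).
Δρ/ρ₀ = −αΔT + βΔS = 1.786 × 10⁻³ − 2.16 × 10⁻⁴ = 1.57 × 10⁻³, so Δρ ≈ 1.612 kg m⁻³.
N² = (g/ρ₀)·Δρ/Δz = g·(Δρ/ρ₀)/Δz = 9.8 × 1.57 × 10⁻³ / 19 = 8.0979 × 10⁻⁴ s⁻².
N = √(8.0979 × 10⁻⁴) = 0.028457 rad s⁻¹ → T = 2π/N = 220.80 s ≈ 221 s.

221 s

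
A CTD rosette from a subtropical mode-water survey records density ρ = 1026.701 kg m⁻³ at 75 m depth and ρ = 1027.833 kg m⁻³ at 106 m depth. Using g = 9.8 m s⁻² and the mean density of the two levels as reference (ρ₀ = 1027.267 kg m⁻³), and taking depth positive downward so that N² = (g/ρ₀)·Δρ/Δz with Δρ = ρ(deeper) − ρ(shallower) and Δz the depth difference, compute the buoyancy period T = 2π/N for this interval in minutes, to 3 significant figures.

Δρ = 1027.833 − 1026.701 = 1.132 kg m⁻³ over Δz = 106 − 75 = 31 m.
N² = (9.8/1027.267) × (1.132/31) = 3.4836 × 10⁻⁴ s⁻².
N = √(3.4836 × 10⁻⁴) = 0.018664 rad s⁻¹, so T = 2π/N = 336.65 s = 5.6108 min ≈ 5.61 min.
A positive N² confirms static stability across the interval.

5.61 min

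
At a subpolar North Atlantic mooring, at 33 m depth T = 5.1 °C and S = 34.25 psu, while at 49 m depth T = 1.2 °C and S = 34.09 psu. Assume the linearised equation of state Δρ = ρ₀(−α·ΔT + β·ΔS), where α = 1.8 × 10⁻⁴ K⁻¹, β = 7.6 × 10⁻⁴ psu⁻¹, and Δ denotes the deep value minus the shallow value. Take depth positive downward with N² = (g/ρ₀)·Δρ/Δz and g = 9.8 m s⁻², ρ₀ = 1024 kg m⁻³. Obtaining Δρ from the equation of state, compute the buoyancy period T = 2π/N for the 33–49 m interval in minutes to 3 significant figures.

ΔT = -3.9 K, ΔS = -0.16 psu (deep − shallow).
Δρ/ρ₀ = −αΔT + βΔS = 7.02 × 10⁻⁴ − 1.216 × 10⁻⁴ = 5.804 × 10⁻⁴, so Δρ ≈ 0.5943 kg m⁻³.
N² = (g/ρ₀)·Δρ/Δz = g·(Δρ/ρ₀)/Δz = 9.8 × 5.804 × 10⁻⁴ / 16 = 3.5550 × 10⁻⁴ s⁻².
N = √(3.5550 × 10⁻⁴) = 0.018855 rad s⁻¹ → T = 2π/N = 333.24 s = 5.5540 min ≈ 5.55 min.

5.55 min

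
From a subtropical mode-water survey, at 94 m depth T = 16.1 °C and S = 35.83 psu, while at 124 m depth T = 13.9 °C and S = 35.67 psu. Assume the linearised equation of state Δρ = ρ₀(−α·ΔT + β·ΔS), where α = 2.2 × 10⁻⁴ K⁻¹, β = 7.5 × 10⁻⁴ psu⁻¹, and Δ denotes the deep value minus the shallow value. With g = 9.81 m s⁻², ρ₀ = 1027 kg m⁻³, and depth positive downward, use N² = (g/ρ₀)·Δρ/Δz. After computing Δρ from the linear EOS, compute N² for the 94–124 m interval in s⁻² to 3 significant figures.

1.19 × 10⁻⁴ s⁻²

ΔT = -2.2 K, ΔS = -0.16 psu (deep − shallow).
Δρ/ρ₀ = −αΔT + βΔS = 4.84 × 10⁻⁴ − 1.20 × 10⁻⁴ = 3.64 × 10⁻⁴, so Δρ ≈ 0.3738 kg m⁻³.
N² = (g/ρ₀)·Δρ/Δz = g·(Δρ/ρ₀)/Δz = 9.81 × 3.64 × 10⁻⁴ / 30 = 1.1903 × 10⁻⁴ s⁻² ≈ 1.19 × 10⁻⁴ s⁻².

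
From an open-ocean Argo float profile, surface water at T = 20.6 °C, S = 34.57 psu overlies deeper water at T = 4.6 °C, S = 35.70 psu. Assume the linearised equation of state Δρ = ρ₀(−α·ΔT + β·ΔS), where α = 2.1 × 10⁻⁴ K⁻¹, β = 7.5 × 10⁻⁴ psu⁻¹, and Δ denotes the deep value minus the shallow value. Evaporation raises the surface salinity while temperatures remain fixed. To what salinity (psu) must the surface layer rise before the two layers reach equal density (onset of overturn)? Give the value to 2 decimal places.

40.18 psu

Neutral buoyancy requires −α(T_deep − T_surf) + β(S_deep − S_surf′) = 0.
S_surf′ = S_deep − (α/β)·ΔT = 35.70 − (2.1 × 10⁻⁴/7.5 × 10⁻⁴)·(-16.0) = 40.1800 psu.
Increase required: 40.1800 − 34.57 = 5.6100 psu.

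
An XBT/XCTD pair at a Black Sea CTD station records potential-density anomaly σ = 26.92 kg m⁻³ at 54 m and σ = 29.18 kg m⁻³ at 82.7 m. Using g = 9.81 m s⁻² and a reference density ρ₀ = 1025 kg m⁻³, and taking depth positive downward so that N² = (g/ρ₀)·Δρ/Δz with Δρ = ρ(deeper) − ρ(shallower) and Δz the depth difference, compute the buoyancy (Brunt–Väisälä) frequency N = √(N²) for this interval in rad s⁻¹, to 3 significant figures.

Δρ = 1029.18 − 1026.92 = 2.26 kg m⁻³ over Δz = 82.7 − 54 = 28.7 m.
N² = (9.81/1025) × (2.26/28.7) = 7.5365 × 10⁻⁴ s⁻².
N = √(7.5365 × 10⁻⁴) = 0.027453 rad s⁻¹ ≈ 0.0275 rad s⁻¹.
A positive N² confirms static stability across the interval.

0.0275 rad s⁻¹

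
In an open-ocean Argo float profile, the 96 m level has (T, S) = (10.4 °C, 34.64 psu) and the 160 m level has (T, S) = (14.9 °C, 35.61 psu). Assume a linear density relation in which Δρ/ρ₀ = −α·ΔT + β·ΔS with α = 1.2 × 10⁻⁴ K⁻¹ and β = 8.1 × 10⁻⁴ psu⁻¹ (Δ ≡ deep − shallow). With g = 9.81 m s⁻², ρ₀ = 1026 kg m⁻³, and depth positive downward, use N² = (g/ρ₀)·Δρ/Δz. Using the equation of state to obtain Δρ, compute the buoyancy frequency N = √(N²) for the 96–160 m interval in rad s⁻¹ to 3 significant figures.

6.14 × 10⁻³ rad s⁻¹

ΔT = +4.5 K, ΔS = +0.97 psu (deep − shallow).
Δρ/ρ₀ = −αΔT + βΔS = -5.40 × 10⁻⁴ + 7.857 × 10⁻⁴ = 2.457 × 10⁻⁴, so Δρ ≈ 0.2521 kg m⁻³.
N² = (g/ρ₀)·Δρ/Δz = g·(Δρ/ρ₀)/Δz = 9.81 × 2.457 × 10⁻⁴ / 64 = 3.7661 × 10⁻⁵ s⁻².
N = √(3.7661 × 10⁻⁵) = 6.1369 × 10⁻³ rad s⁻¹ ≈ 6.14 × 10⁻³ rad s⁻¹.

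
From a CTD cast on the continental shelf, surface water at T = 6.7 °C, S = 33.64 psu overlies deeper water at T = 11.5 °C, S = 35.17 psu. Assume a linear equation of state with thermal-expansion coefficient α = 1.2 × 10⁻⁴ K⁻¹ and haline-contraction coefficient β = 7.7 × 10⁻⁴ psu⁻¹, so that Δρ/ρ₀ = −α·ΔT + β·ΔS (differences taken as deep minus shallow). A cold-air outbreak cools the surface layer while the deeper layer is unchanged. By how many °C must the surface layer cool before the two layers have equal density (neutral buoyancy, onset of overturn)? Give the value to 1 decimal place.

5.0 °C

Neutral buoyancy requires Δρ = 0, i.e. −α(T_deep − T_surf′) + β(S_deep − S_surf) = 0.
T_surf′ = T_deep − (β/α)·ΔS = 11.5 − (7.7 × 10⁻⁴/1.2 × 10⁻⁴)·(+1.53) = 1.683 °C.
Cooling required: 6.7 − (1.683) = 5.017 °C.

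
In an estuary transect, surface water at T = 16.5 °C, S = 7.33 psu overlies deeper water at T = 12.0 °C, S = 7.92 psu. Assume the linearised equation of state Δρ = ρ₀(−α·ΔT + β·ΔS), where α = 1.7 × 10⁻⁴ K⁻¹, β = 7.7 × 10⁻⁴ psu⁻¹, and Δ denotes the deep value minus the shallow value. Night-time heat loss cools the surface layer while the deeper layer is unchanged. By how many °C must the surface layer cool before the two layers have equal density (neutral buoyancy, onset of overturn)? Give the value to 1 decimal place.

7.2 °C

Neutral buoyancy requires Δρ = 0, i.e. −α(T_deep − T_surf′) + β(S_deep − S_surf) = 0.
T_surf′ = T_deep − (β/α)·ΔS = 12.0 − (7.7 × 10⁻⁴/1.7 × 10⁻⁴)·(+0.59) = 9.328 °C.
Cooling required: 16.5 − (9.328) = 7.172 °C.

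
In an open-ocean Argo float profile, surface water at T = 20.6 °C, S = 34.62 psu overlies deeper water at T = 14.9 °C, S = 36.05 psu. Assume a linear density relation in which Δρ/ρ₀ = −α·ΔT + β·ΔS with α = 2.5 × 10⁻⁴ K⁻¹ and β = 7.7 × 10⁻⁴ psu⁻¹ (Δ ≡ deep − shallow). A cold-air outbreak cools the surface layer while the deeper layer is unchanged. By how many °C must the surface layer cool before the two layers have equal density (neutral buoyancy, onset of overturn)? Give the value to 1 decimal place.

10.1 °C

Neutral buoyancy requires Δρ = 0, i.e. −α(T_deep − T_surf′) + β(S_deep − S_surf) = 0.
T_surf′ = T_deep − (β/α)·ΔS = 14.9 − (7.7 × 10⁻⁴/2.5 × 10⁻⁴)·(+1.43) = 10.496 °C.
Cooling required: 20.6 − (10.496) = 10.104 °C.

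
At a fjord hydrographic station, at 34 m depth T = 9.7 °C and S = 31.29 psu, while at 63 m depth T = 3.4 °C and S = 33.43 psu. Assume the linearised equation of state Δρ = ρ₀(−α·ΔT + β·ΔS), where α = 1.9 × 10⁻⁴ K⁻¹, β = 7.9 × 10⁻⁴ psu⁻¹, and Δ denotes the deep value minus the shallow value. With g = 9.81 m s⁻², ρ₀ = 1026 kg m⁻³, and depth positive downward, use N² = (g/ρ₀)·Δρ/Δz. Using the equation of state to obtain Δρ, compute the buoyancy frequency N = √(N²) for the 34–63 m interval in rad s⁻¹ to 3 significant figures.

ΔT = -6.3 K, ΔS = +2.14 psu (deep − shallow).
Δρ/ρ₀ = −αΔT + βΔS = 1.197 × 10⁻³ + 1.6906 × 10⁻³ = 2.8876 × 10⁻³, so Δρ ≈ 2.963 kg m⁻³.
N² = (g/ρ₀)·Δρ/Δz = g·(Δρ/ρ₀)/Δz = 9.81 × 2.8876 × 10⁻³ / 29 = 9.7681 × 10⁻⁴ s⁻².
N = √(9.7681 × 10⁻⁴) = 0.031254 rad s⁻¹ ≈ 0.0313 rad s⁻¹.

0.0313 rad s⁻¹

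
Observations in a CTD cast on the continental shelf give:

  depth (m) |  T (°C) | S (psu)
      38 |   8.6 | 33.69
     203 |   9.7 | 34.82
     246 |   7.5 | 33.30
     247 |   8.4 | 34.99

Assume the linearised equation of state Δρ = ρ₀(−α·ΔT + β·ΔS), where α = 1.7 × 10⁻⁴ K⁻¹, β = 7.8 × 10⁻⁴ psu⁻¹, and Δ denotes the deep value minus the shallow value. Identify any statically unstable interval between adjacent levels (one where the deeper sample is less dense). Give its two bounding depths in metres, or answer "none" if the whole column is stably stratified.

Evaluate Δρ/ρ₀ = −αΔT + βΔS across each adjacent pair:
  38–203 m: −αΔT+βΔS = −(1.7 × 10⁻⁴)(+1.1)+(7.8 × 10⁻⁴)(+1.13) = 6.9 × 10⁻⁴ → stable
  203–246 m: −αΔT+βΔS = −(1.7 × 10⁻⁴)(-2.2)+(7.8 × 10⁻⁴)(-1.52) = -8.1 × 10⁻⁴ → UNSTABLE
  246–247 m: −αΔT+βΔS = −(1.7 × 10⁻⁴)(+0.9)+(7.8 × 10⁻⁴)(+1.69) = 1.2 × 10⁻³ → stable
The 203–246 m interval has Δρ < 0: lighter water underlies denser water.

203–246 m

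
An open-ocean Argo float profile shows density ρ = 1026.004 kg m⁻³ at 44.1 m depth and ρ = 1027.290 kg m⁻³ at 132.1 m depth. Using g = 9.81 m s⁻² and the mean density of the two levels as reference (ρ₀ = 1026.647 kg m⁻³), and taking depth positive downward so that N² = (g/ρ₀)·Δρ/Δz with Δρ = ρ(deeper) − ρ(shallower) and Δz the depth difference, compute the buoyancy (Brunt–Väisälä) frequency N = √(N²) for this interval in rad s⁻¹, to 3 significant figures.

0.0118 rad s⁻¹

Δρ = 1027.290 − 1026.004 = 1.286 kg m⁻³ over Δz = 132.1 − 44.1 = 88 m.
N² = (9.81/1026.647) × (1.286/88) = 1.3964 × 10⁻⁴ s⁻².
N = √(1.3964 × 10⁻⁴) = 0.011817 rad s⁻¹ ≈ 0.0118 rad s⁻¹.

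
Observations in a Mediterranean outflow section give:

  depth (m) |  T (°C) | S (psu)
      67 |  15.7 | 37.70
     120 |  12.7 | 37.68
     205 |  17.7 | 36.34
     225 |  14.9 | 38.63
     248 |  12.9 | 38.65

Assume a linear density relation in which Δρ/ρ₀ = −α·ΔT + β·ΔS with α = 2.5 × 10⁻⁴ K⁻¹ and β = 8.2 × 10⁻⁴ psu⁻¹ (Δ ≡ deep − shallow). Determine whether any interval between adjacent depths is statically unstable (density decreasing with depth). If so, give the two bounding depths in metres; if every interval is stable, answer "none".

Evaluate Δρ/ρ₀ = −αΔT + βΔS across each adjacent pair:
  67–120 m: −αΔT+βΔS = −(2.5 × 10⁻⁴)(-3.0)+(8.2 × 10⁻⁴)(-0.02) = 7.3 × 10⁻⁴ → stable
  120–205 m: −αΔT+βΔS = −(2.5 × 10⁻⁴)(+5.0)+(8.2 × 10⁻⁴)(-1.34) = -2.3 × 10⁻³ → UNSTABLE
  205–225 m: −αΔT+βΔS = −(2.5 × 10⁻⁴)(-2.8)+(8.2 × 10⁻⁴)(+2.29) = 2.6 × 10⁻³ → stable
  225–248 m: −αΔT+βΔS = −(2.5 × 10⁻⁴)(-2.0)+(8.2 × 10⁻⁴)(+0.02) = 5.2 × 10⁻⁴ → stable
The 120–205 m interval has Δρ < 0: lighter water underlies denser water.

120–205 m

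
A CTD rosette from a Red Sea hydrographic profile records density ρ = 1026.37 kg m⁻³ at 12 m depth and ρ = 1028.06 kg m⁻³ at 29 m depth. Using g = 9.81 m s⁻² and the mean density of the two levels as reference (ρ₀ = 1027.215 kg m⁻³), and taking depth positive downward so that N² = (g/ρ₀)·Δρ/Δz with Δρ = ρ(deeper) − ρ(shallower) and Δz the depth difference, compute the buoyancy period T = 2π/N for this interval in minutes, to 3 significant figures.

Δρ = 1028.06 − 1026.37 = 1.69 kg m⁻³ over Δz = 29 − 12 = 17 m.
N² = (9.81/1027.215) × (1.69/17) = 9.4939 × 10⁻⁴ s⁻².
N = √(9.4939 × 10⁻⁴) = 0.030812 rad s⁻¹, so T = 2π/N = 203.92 s = 3.3987 min ≈ 3.40 min.

3.40 min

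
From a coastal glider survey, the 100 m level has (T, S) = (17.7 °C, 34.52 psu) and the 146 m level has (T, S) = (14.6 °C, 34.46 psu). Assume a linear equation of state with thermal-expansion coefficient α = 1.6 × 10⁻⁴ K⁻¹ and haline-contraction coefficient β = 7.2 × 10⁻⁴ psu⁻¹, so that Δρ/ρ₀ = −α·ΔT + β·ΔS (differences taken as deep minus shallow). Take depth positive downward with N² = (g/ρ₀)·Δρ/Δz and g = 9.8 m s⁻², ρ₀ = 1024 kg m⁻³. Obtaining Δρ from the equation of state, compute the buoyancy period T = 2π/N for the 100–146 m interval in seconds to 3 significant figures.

640 s

ΔT = -3.1 K, ΔS = -0.06 psu (deep − shallow).
Δρ/ρ₀ = −αΔT + βΔS = 4.96 × 10⁻⁴ − 4.32 × 10⁻⁵ = 4.528 × 10⁻⁴, so Δρ ≈ 0.4637 kg m⁻³.
N² = (g/ρ₀)·Δρ/Δz = g·(Δρ/ρ₀)/Δz = 9.8 × 4.528 × 10⁻⁴ / 46 = 9.6466 × 10⁻⁵ s⁻².
N = √(9.6466 × 10⁻⁵) = 9.8217 × 10⁻³ rad s⁻¹ → T = 2π/N = 639.72 s ≈ 640 s.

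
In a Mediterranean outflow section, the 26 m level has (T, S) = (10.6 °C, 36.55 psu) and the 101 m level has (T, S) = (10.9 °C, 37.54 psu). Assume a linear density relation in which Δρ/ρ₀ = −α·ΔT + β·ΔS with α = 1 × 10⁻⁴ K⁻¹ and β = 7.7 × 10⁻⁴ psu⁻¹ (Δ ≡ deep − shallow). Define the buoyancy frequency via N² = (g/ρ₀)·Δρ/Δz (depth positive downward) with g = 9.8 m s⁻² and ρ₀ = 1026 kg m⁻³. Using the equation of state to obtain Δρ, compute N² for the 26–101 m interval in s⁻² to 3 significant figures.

9.57 × 10⁻⁵ s⁻²

ΔT = +0.3 K, ΔS = +0.99 psu (deep − shallow).
Δρ/ρ₀ = −αΔT + βΔS = -3.00 × 10⁻⁵ + 7.623 × 10⁻⁴ = 7.323 × 10⁻⁴, so Δρ ≈ 0.7513 kg m⁻³.
N² = (g/ρ₀)·Δρ/Δz = g·(Δρ/ρ₀)/Δz = 9.8 × 7.323 × 10⁻⁴ / 75 = 9.5687 × 10⁻⁵ s⁻² ≈ 9.57 × 10⁻⁵ s⁻².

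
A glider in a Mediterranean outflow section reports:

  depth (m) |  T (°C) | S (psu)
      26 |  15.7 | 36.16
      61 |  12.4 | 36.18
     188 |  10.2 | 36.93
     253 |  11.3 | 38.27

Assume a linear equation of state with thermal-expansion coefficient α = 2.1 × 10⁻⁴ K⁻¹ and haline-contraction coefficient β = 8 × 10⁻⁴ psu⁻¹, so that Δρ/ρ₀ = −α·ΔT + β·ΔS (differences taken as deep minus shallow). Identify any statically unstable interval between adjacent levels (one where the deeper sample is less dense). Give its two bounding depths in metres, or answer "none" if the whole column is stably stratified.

Evaluate Δρ/ρ₀ = −αΔT + βΔS across each adjacent pair:
  26–61 m: −αΔT+βΔS = −(2.1 × 10⁻⁴)(-3.3)+(8 × 10⁻⁴)(+0.02) = 7.1 × 10⁻⁴ → stable
  61–188 m: −αΔT+βΔS = −(2.1 × 10⁻⁴)(-2.2)+(8 × 10⁻⁴)(+0.75) = 1.1 × 10⁻³ → stable
  188–253 m: −αΔT+βΔS = −(2.1 × 10⁻⁴)(+1.1)+(8 × 10⁻⁴)(+1.34) = 8.4 × 10⁻⁴ → stable
Every interval has Δρ > 0: the column is stably stratified throughout.

none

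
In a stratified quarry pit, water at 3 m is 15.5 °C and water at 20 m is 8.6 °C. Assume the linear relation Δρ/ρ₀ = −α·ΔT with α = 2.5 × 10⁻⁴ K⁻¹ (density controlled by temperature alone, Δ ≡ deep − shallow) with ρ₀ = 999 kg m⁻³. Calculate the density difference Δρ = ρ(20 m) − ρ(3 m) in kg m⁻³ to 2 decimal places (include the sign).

ΔT = -6.9 K, Δρ/ρ₀ = −αΔT = 1.725 × 10⁻³.
Δρ = 999 × (1.725 × 10⁻³) = +1.72 kg m⁻³.
Positive Δρ: denser below, stable.

+1.72 kg m⁻³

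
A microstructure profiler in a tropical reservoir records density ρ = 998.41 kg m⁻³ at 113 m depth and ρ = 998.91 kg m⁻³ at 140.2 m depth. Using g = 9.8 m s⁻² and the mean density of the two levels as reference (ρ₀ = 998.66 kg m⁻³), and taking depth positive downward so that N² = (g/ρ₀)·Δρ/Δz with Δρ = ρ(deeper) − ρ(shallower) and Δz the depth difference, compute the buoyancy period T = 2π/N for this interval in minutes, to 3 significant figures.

7.80 min

Δρ = 998.91 − 998.41 = 0.50 kg m⁻³ over Δz = 140.2 − 113 = 27.2 m.
N² = (9.8/998.66) × (0.50/27.2) = 1.8039 × 10⁻⁴ s⁻².
N = √(1.8039 × 10⁻⁴) = 0.013431 rad s⁻¹, so T = 2π/N = 467.81 s = 7.7968 min ≈ 7.80 min.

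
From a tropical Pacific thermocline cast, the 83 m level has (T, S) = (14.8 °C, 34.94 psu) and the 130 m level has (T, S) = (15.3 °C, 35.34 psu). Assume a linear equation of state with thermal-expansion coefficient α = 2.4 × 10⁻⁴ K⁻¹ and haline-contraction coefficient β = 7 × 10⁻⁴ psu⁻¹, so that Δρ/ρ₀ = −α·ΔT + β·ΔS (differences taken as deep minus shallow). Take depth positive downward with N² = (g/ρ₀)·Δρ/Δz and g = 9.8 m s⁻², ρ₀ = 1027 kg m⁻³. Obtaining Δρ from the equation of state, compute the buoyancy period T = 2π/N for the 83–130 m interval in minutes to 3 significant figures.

ΔT = +0.5 K, ΔS = +0.40 psu (deep − shallow).
Δρ/ρ₀ = −αΔT + βΔS = -1.20 × 10⁻⁴ + 2.80 × 10⁻⁴ = 1.60 × 10⁻⁴, so Δρ ≈ 0.1643 kg m⁻³.
N² = (g/ρ₀)·Δρ/Δz = g·(Δρ/ρ₀)/Δz = 9.8 × 1.60 × 10⁻⁴ / 47 = 3.3362 × 10⁻⁵ s⁻².
N = √(3.3362 × 10⁻⁵) = 5.7760 × 10⁻³ rad s⁻¹ → T = 2π/N = 1.0878 × 10³ s = 18.130 min ≈ 18.1 min.

18.1 min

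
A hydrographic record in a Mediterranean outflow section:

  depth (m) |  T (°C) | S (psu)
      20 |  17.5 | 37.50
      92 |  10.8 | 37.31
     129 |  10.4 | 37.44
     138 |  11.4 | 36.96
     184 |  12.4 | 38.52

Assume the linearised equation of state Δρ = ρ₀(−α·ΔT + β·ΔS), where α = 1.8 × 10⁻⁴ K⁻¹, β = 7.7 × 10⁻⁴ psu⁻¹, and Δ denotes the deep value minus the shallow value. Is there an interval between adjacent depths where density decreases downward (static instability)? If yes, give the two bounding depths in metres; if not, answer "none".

Evaluate Δρ/ρ₀ = −αΔT + βΔS across each adjacent pair:
  20–92 m: −αΔT+βΔS = −(1.8 × 10⁻⁴)(-6.7)+(7.7 × 10⁻⁴)(-0.19) = 1.1 × 10⁻³ → stable
  92–129 m: −αΔT+βΔS = −(1.8 × 10⁻⁴)(-0.4)+(7.7 × 10⁻⁴)(+0.13) = 1.7 × 10⁻⁴ → stable
  129–138 m: −αΔT+βΔS = −(1.8 × 10⁻⁴)(+1.0)+(7.7 × 10⁻⁴)(-0.48) = -5.5 × 10⁻⁴ → UNSTABLE
  138–184 m: −αΔT+βΔS = −(1.8 × 10⁻⁴)(+1.0)+(7.7 × 10⁻⁴)(+1.56) = 1.0 × 10⁻³ → stable
The 129–138 m interval has Δρ < 0: lighter water underlies denser water.

129–138 m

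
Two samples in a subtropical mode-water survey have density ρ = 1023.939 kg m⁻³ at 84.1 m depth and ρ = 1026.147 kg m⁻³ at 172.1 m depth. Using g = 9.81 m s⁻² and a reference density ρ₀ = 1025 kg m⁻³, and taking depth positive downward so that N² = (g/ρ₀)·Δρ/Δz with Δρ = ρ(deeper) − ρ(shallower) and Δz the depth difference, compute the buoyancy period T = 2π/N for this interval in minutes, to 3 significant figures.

6.76 min

Δρ = 1026.147 − 1023.939 = 2.208 kg m⁻³ over Δz = 172.1 − 84.1 = 88 m.
N² = (9.81/1025) × (2.208/88) = 2.4014 × 10⁻⁴ s⁻².
N = √(2.4014 × 10⁻⁴) = 0.015496 rad s⁻¹, so T = 2π/N = 405.47 s = 6.7578 min ≈ 6.76 min.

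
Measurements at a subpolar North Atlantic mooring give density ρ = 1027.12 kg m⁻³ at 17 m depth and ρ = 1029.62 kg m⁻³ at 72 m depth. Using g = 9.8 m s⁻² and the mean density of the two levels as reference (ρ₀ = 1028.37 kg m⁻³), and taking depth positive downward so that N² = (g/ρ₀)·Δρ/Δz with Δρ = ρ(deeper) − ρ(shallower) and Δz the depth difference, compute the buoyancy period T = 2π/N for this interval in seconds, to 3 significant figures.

302 s

Δρ = 1029.62 − 1027.12 = 2.50 kg m⁻³ over Δz = 72 − 17 = 55 m.
N² = (9.8/1028.37) × (2.50/55) = 4.3317 × 10⁻⁴ s⁻².
N = √(4.3317 × 10⁻⁴) = 0.020813 rad s⁻¹, so T = 2π/N = 301.89 s ≈ 302 s.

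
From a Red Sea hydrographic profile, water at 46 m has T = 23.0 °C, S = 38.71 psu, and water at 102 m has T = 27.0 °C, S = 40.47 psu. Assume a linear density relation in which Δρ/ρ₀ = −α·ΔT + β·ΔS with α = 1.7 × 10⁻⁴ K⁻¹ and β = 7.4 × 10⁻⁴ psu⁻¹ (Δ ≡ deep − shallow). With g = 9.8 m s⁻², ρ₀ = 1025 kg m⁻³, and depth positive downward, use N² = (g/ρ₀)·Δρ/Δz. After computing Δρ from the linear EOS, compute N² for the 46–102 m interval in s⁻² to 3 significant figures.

1.09 × 10⁻⁴ s⁻²

ΔT = +4.0 K, ΔS = +1.76 psu (deep − shallow).
Δρ/ρ₀ = −αΔT + βΔS = -6.80 × 10⁻⁴ + 1.3024 × 10⁻³ = 6.224 × 10⁻⁴, so Δρ ≈ 0.6380 kg m⁻³.
N² = (g/ρ₀)·Δρ/Δz = g·(Δρ/ρ₀)/Δz = 9.8 × 6.224 × 10⁻⁴ / 56 = 1.0892 × 10⁻⁴ s⁻² ≈ 1.09 × 10⁻⁴ s⁻².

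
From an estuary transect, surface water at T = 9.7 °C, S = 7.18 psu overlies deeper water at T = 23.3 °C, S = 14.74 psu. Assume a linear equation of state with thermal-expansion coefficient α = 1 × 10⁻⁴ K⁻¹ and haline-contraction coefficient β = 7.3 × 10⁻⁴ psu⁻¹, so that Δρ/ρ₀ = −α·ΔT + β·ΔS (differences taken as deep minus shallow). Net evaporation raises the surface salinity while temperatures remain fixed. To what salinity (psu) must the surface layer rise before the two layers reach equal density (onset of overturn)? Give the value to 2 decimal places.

12.88 psu

Neutral buoyancy requires −α(T_deep − T_surf) + β(S_deep − S_surf′) = 0.
S_surf′ = S_deep − (α/β)·ΔT = 14.74 − (1 × 10⁻⁴/7.3 × 10⁻⁴)·(+13.6) = 12.8770 psu.
Increase required: 12.8770 − 7.18 = 5.6970 psu.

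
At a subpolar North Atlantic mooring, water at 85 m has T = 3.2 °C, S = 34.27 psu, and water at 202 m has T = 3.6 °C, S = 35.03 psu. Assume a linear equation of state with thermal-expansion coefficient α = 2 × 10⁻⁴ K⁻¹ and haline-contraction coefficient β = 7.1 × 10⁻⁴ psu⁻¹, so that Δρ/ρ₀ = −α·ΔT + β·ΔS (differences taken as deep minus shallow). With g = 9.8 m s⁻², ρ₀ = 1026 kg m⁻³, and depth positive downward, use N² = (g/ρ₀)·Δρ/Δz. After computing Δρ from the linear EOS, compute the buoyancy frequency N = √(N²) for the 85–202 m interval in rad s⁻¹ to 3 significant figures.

6.20 × 10⁻³ rad s⁻¹

ΔT = +0.4 K, ΔS = +0.76 psu (deep − shallow).
Δρ/ρ₀ = −αΔT + βΔS = -8.00 × 10⁻⁵ + 5.396 × 10⁻⁴ = 4.596 × 10⁻⁴, so Δρ ≈ 0.4715 kg m⁻³.
N² = (g/ρ₀)·Δρ/Δz = g·(Δρ/ρ₀)/Δz = 9.8 × 4.596 × 10⁻⁴ / 117 = 3.8496 × 10⁻⁵ s⁻².
N = √(3.8496 × 10⁻⁵) = 6.2045 × 10⁻³ rad s⁻¹ ≈ 6.20 × 10⁻³ rad s⁻¹.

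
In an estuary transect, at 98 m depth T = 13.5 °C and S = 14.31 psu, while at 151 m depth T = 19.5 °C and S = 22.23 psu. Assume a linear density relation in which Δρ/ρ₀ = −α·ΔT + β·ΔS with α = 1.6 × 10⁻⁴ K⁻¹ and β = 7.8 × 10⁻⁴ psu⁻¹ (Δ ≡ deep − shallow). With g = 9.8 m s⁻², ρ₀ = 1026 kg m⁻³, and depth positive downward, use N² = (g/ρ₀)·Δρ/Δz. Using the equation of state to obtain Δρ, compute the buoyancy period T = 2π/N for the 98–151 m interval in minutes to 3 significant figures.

3.37 min

ΔT = +6.0 K, ΔS = +7.92 psu (deep − shallow).
Δρ/ρ₀ = −αΔT + βΔS = -9.60 × 10⁻⁴ + 6.1776 × 10⁻³ = 5.2176 × 10⁻³, so Δρ ≈ 5.353 kg m⁻³.
N² = (g/ρ₀)·Δρ/Δz = g·(Δρ/ρ₀)/Δz = 9.8 × 5.2176 × 10⁻³ / 53 = 9.6476 × 10⁻⁴ s⁻².
N = √(9.6476 × 10⁻⁴) = 0.031061 rad s⁻¹ → T = 2π/N = 202.29 s = 3.3715 min ≈ 3.37 min.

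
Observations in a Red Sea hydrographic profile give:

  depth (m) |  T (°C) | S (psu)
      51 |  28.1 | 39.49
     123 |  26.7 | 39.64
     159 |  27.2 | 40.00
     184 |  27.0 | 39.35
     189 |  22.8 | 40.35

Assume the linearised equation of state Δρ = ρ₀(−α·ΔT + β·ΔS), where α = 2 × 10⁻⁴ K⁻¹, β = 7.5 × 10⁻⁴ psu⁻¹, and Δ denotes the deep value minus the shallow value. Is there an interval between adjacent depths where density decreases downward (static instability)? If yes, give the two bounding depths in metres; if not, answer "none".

Evaluate Δρ/ρ₀ = −αΔT + βΔS across each adjacent pair:
  51–123 m: −αΔT+βΔS = −(2 × 10⁻⁴)(-1.4)+(7.5 × 10⁻⁴)(+0.15) = 3.9 × 10⁻⁴ → stable
  123–159 m: −αΔT+βΔS = −(2 × 10⁻⁴)(+0.5)+(7.5 × 10⁻⁴)(+0.36) = 1.7 × 10⁻⁴ → stable
  159–184 m: −αΔT+βΔS = −(2 × 10⁻⁴)(-0.2)+(7.5 × 10⁻⁴)(-0.65) = -4.5 × 10⁻⁴ → UNSTABLE
  184–189 m: −αΔT+βΔS = −(2 × 10⁻⁴)(-4.2)+(7.5 × 10⁻⁴)(+1.00) = 1.6 × 10⁻³ → stable
The 159–184 m interval has Δρ < 0: lighter water underlies denser water.

159–184 m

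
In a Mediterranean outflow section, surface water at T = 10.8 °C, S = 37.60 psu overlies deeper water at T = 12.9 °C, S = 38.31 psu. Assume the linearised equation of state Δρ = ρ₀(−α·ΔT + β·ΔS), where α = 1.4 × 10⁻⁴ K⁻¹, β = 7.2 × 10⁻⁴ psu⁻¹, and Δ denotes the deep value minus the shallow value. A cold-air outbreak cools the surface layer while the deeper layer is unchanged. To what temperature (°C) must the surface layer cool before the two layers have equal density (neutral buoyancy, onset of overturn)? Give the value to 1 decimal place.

Neutral buoyancy requires Δρ = 0, i.e. −α(T_deep − T_surf′) + β(S_deep − S_surf) = 0.
T_surf′ = T_deep − (β/α)·ΔS = 12.9 − (7.2 × 10⁻⁴/1.4 × 10⁻⁴)·(+0.71) = 9.249 °C.
Cooling required: 10.8 − (9.249) = 1.551 °C.

9.2 °C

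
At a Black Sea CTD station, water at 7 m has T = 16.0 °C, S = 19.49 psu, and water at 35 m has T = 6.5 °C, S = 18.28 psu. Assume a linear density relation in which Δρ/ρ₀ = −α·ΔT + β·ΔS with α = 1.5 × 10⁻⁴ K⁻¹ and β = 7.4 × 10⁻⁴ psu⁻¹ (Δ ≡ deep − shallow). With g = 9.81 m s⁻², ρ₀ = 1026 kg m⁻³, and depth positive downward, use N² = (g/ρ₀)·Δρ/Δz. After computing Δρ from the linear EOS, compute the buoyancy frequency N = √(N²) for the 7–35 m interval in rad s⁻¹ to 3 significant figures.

ΔT = -9.5 K, ΔS = -1.21 psu (deep − shallow).
Δρ/ρ₀ = −αΔT + βΔS = 1.425 × 10⁻³ − 8.954 × 10⁻⁴ = 5.296 × 10⁻⁴, so Δρ ≈ 0.5434 kg m⁻³.
N² = (g/ρ₀)·Δρ/Δz = g·(Δρ/ρ₀)/Δz = 9.81 × 5.296 × 10⁻⁴ / 28 = 1.8555 × 10⁻⁴ s⁻².
N = √(1.8555 × 10⁻⁴) = 0.013622 rad s⁻¹ ≈ 0.0136 rad s⁻¹.

0.0136 rad s⁻¹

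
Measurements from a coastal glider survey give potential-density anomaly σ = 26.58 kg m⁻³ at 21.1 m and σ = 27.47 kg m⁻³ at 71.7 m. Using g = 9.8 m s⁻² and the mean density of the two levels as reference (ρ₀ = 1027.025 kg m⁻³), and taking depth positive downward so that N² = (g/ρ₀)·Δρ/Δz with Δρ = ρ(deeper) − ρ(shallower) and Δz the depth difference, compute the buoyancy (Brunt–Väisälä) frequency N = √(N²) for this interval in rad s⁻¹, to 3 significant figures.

Δρ = 1027.47 − 1026.58 = 0.89 kg m⁻³ over Δz = 71.7 − 21.1 = 50.6 m.
N² = (9.8/1027.025) × (0.89/50.6) = 1.6784 × 10⁻⁴ s⁻².
N = √(1.6784 × 10⁻⁴) = 0.012955 rad s⁻¹ ≈ 0.0130 rad s⁻¹.

0.0130 rad s⁻¹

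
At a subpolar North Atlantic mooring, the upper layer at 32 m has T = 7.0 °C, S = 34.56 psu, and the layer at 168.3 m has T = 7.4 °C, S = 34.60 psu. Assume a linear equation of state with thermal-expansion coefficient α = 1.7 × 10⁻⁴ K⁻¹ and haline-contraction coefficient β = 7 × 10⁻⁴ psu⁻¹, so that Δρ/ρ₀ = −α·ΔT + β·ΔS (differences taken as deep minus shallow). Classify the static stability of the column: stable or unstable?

unstable

ΔT = 7.4 − 7.0 = +0.4 K and ΔS = 34.60 − 34.56 = +0.04 psu (deep − shallow).
−αΔT = -6.80 × 10⁻⁵; βΔS = 2.80 × 10⁻⁵; sum Δρ/ρ₀ = -4.00 × 10⁻⁵.
Δρ/ρ₀ < 0, so Δρ < 0: deeper water is lighter → statically unstable; the column would overturn.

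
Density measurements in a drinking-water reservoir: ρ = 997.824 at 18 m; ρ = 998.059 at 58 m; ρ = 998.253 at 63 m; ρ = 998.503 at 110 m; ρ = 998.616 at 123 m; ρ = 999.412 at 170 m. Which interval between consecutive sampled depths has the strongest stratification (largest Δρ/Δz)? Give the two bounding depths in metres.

Compute the density gradient over each adjacent pair:
  18–58 m: Δρ/Δz = 0.235/40 = 5.9 × 10⁻³ kg m⁻⁴
  58–63 m: Δρ/Δz = 0.194/5 = 0.039 kg m⁻⁴
  63–110 m: Δρ/Δz = 0.250/47 = 5.3 × 10⁻³ kg m⁻⁴
  110–123 m: Δρ/Δz = 0.113/13 = 8.7 × 10⁻³ kg m⁻⁴
  123–170 m: Δρ/Δz = 0.796/47 = 0.017 kg m⁻⁴
The largest gradient is in the 58–63 m interval — the pycnocline.

58–63 m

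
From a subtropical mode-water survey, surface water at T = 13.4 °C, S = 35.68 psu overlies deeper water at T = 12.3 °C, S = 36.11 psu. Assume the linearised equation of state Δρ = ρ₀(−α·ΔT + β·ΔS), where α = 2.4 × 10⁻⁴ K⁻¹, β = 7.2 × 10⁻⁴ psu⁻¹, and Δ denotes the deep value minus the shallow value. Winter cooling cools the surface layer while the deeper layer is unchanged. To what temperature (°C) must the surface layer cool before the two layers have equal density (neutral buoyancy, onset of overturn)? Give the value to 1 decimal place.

Neutral buoyancy requires Δρ = 0, i.e. −α(T_deep − T_surf′) + β(S_deep − S_surf) = 0.
T_surf′ = T_deep − (β/α)·ΔS = 12.3 − (7.2 × 10⁻⁴/2.4 × 10⁻⁴)·(+0.43) = 11.010 °C.
Cooling required: 13.4 − (11.010) = 2.390 °C.

11.0 °C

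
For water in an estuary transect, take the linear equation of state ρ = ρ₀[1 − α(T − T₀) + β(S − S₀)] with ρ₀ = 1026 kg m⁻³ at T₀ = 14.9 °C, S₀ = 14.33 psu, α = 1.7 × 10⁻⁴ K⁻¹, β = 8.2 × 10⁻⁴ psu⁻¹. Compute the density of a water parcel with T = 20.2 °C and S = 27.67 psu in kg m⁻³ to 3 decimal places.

T − T₀ = +5.3 K, S − S₀ = +13.34 psu.
Bracket = 1 − α·(+5.3) + β·(+13.34) = 1 + (0.0100378) = 1.0100378.
ρ = 1026 × 1.0100378 = 1036.299 kg m⁻³.

1036.299 kg m⁻³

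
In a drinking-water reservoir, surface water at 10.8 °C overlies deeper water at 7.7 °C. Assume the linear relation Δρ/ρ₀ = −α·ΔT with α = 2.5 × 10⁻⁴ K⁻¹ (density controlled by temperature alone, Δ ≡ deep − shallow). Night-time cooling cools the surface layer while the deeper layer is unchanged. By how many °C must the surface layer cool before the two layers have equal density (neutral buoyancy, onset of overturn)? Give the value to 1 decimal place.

With temperature the only control, equal density requires T_surf′ = T_deep.
T_surf′ = 7.7 °C.
Cooling required: 10.8 − 7.7 = 3.1 °C.

3.1 °C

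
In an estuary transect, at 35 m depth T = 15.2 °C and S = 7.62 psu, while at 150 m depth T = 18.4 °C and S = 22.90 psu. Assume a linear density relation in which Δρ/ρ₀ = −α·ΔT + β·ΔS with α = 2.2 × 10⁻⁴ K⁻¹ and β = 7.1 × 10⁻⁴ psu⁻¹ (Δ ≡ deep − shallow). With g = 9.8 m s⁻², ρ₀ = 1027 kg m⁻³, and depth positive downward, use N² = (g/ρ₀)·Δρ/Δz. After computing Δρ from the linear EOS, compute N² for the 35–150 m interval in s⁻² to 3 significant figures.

8.65 × 10⁻⁴ s⁻²

ΔT = +3.2 K, ΔS = +15.28 psu (deep − shallow).
Δρ/ρ₀ = −αΔT + βΔS = -7.04 × 10⁻⁴ + 0.0108488 = 0.0101448, so Δρ ≈ 10.42 kg m⁻³.
N² = (g/ρ₀)·Δρ/Δz = g·(Δρ/ρ₀)/Δz = 9.8 × 0.0101448 / 115 = 8.6451 × 10⁻⁴ s⁻² ≈ 8.65 × 10⁻⁴ s⁻².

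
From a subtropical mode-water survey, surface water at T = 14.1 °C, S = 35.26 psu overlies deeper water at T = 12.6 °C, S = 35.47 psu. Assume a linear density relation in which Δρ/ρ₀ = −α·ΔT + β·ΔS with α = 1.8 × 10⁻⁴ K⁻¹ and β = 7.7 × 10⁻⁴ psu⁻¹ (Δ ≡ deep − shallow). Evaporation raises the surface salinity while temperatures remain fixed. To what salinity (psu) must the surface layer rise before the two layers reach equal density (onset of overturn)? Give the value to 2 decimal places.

Neutral buoyancy requires −α(T_deep − T_surf) + β(S_deep − S_surf′) = 0.
S_surf′ = S_deep − (α/β)·ΔT = 35.47 − (1.8 × 10⁻⁴/7.7 × 10⁻⁴)·(-1.5) = 35.8206 psu.
Increase required: 35.8206 − 35.26 = 0.5606 psu.

35.82 psu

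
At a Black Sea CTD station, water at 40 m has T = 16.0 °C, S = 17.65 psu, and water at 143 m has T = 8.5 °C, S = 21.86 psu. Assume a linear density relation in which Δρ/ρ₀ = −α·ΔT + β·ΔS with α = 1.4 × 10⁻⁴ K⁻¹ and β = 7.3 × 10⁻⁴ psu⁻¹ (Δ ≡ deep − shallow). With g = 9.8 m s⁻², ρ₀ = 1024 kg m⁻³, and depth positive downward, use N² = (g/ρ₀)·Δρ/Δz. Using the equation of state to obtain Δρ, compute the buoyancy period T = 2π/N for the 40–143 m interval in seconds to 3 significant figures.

317 s

ΔT = -7.5 K, ΔS = +4.21 psu (deep − shallow).
Δρ/ρ₀ = −αΔT + βΔS = 1.05 × 10⁻³ + 3.0733 × 10⁻³ = 4.1233 × 10⁻³, so Δρ ≈ 4.222 kg m⁻³.
N² = (g/ρ₀)·Δρ/Δz = g·(Δρ/ρ₀)/Δz = 9.8 × 4.1233 × 10⁻³ / 103 = 3.9231 × 10⁻⁴ s⁻².
N = √(3.9231 × 10⁻⁴) = 0.019807 rad s⁻¹ → T = 2π/N = 317.22 s ≈ 317 s.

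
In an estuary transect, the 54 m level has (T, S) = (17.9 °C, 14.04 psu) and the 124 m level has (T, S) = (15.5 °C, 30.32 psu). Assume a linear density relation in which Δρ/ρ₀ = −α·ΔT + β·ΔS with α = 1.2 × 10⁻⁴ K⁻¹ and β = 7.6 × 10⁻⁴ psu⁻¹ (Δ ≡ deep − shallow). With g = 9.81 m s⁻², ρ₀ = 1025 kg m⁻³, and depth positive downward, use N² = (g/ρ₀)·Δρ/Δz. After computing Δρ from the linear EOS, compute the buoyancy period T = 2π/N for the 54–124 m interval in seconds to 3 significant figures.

149 s

ΔT = -2.4 K, ΔS = +16.28 psu (deep − shallow).
Δρ/ρ₀ = −αΔT + βΔS = 2.88 × 10⁻⁴ + 0.0123728 = 0.0126608, so Δρ ≈ 12.98 kg m⁻³.
N² = (g/ρ₀)·Δρ/Δz = g·(Δρ/ρ₀)/Δz = 9.81 × 0.0126608 / 70 = 1.7743 × 10⁻³ s⁻².
N = √(1.7743 × 10⁻³) = 0.042122 rad s⁻¹ → T = 2π/N = 149.17 s ≈ 149 s.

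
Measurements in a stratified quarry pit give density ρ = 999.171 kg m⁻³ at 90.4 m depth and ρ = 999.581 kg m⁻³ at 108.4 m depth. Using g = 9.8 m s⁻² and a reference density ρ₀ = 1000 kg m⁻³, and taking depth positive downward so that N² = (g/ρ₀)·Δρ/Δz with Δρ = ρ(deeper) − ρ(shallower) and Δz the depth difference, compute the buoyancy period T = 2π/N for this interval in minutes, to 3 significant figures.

7.01 min

Δρ = 999.581 − 999.171 = 0.410 kg m⁻³ over Δz = 108.4 − 90.4 = 18 m.
N² = (9.8/1000) × (0.410/18) = 2.2322 × 10⁻⁴ s⁻².
N = √(2.2322 × 10⁻⁴) = 0.014941 rad s⁻¹, so T = 2π/N = 420.53 s = 7.0088 min ≈ 7.01 min.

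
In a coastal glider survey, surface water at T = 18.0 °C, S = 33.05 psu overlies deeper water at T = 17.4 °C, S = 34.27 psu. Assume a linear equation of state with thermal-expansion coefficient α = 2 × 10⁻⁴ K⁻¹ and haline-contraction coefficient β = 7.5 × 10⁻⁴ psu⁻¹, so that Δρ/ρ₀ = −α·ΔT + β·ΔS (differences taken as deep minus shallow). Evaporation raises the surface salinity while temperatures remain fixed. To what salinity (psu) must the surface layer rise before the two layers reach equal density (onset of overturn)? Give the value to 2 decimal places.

34.43 psu

Neutral buoyancy requires −α(T_deep − T_surf) + β(S_deep − S_surf′) = 0.
S_surf′ = S_deep − (α/β)·ΔT = 34.27 − (2 × 10⁻⁴/7.5 × 10⁻⁴)·(-0.6) = 34.4300 psu.
Increase required: 34.4300 − 33.05 = 1.3800 psu.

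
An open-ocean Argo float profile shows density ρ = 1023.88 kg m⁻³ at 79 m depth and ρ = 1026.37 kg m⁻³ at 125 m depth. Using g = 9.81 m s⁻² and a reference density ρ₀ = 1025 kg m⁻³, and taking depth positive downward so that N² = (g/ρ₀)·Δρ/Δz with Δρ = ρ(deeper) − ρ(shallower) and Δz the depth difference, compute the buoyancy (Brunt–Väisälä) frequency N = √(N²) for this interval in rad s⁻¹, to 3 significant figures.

0.0228 rad s⁻¹

Δρ = 1026.37 − 1023.88 = 2.49 kg m⁻³ over Δz = 125 − 79 = 46 m.
N² = (9.81/1025) × (2.49/46) = 5.1807 × 10⁻⁴ s⁻².
N = √(5.1807 × 10⁻⁴) = 0.022761 rad s⁻¹ ≈ 0.0228 rad s⁻¹.
Since Δρ > 0 the layer is stably stratified.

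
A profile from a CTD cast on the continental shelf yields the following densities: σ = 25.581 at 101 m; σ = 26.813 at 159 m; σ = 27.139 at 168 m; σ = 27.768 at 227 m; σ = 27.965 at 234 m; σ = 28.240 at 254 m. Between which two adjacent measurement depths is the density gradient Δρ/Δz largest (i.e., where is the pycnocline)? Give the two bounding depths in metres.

Compute the density gradient over each adjacent pair:
  101–159 m: Δρ/Δz = 1.232/58 = 0.021 kg m⁻⁴
  159–168 m: Δρ/Δz = 0.326/9 = 0.036 kg m⁻⁴
  168–227 m: Δρ/Δz = 0.629/59 = 0.011 kg m⁻⁴
  227–234 m: Δρ/Δz = 0.197/7 = 0.028 kg m⁻⁴
  234–254 m: Δρ/Δz = 0.275/20 = 0.014 kg m⁻⁴
The largest gradient is in the 159–168 m interval — the pycnocline.

159–168 m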